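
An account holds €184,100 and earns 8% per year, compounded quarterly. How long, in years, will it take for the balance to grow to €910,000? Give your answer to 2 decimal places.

We need (1 + 0.02)^(4t) = 4.943, so 4t = ln 4.943 / ln 1.02 ≈ 80.6946.
t ≈ 80.6946/4 = 20.1737 years.

20.17 years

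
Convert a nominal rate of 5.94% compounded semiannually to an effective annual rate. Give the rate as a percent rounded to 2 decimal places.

6.03%

EAR = (1 + 5.94%/2)^2 − 1 = (1 + 0.0297)^2 − 1.
(1 + 0.0297)^2 ≈ 1.060282, so EAR ≈ 6.02821%.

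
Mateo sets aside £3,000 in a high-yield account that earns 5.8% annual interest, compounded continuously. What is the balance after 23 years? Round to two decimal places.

A = P·e^(rt) = 3,000·e^(0.058·23) = 3,000·e^1.334.
e^1.334 ≈ 3.7961978498, so A ≈ 11,388.5935.

£11,388.59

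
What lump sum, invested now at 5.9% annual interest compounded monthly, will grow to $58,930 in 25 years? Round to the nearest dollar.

Growth factor = (1 + 0.059/12)^300 ≈ 4.3552664894.
P = 58,930/4.3552664894 ≈ 13,530.7449.

$13,531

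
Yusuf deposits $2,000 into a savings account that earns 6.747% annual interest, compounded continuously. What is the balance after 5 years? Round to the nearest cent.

A = P·e^(rt) = 2,000·e^(0.06747·5) = 2,000·e^0.33735.
e^0.33735 ≈ 1.401229408, so A ≈ 2,802.4588.

$2,802.46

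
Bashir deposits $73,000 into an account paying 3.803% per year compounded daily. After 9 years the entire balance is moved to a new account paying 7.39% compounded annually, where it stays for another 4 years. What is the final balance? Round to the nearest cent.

After 9 years at 3.803%: 73,000 × 1.40811533772 ≈ 102,792.4197.
Then 4 years at 7.39%: 102,792.4197 × 1.33001141849 ≈ 136,715.0919.

$136,715.09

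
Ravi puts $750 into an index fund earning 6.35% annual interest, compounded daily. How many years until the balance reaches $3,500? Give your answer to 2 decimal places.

24.26 years

(1 + 0.000173973)^(365t) = 3,500/750 = 4.6667.
365t·ln(1 + 0.000173973) = ln(4.6667); 365t = 1.5404/0.000173957 ≈ 8855.2968.
t ≈ 24.2611 years.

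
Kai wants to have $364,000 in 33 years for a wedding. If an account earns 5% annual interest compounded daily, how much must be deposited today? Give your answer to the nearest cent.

Growth factor = (1 + 0.05/365)^12045 ≈ 5.20639145411.
P = 364,000/5.20639145411 ≈ 69,914.0668.

$69,914.07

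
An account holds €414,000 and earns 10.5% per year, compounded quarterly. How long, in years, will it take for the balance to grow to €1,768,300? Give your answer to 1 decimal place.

We need (1 + 0.02625)^(4t) = 4.2713, so 4t = ln 4.2713 / ln 1.02625 ≈ 56.0336.
t ≈ 56.0336/4 = 14.0084 years.

14.0 years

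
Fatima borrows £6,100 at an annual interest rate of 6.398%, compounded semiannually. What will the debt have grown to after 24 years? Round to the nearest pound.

£27,654

Periodic rate = 6.398%/2 = 0.03199; periods = 2·24 = 48.
A = 6,100·(1 + 0.03199)^48 ≈ 6,100·4.5333940634 ≈ 27,653.7038.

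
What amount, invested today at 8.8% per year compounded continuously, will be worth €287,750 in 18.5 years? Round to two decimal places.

€56,491.61

P = A·e^(−rt) = 287,750·e^(−1.628).
e^(−1.628) ≈ 0.196321825396, so P ≈ 56,491.6053.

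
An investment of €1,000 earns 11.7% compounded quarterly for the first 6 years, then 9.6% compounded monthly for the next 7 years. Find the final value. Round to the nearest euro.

After 6 years at 11.7%: 1,000 × 1.997565442 ≈ 1,997.5654.
Then 7 years at 9.6%: 1,997.5654 × 1.952921098 ≈ 3,901.0877.

€3,901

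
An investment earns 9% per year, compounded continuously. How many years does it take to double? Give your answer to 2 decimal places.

e^(0.09t) = 2, so 0.09t = ln 2 ≈ 0.69315.
t ≈ 0.69315/0.09 ≈ 7.7016.

7.70 years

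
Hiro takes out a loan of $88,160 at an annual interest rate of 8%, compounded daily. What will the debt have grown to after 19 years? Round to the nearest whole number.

$403,020

Periodic rate = 8%/365 = 0.000219178; periods = 365·19 = 6935.
A = 88,160·(1 + 0.08/365)^6935 ≈ 88,160·4.57146374985 ≈ 403,020.2442.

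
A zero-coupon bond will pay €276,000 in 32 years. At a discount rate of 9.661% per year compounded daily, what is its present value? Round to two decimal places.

Growth factor = (1 + 0.09661/365)^11680 ≈ 22.0015065993.
P = 276,000/22.0015065993 ≈ 12,544.5955.

€12,544.60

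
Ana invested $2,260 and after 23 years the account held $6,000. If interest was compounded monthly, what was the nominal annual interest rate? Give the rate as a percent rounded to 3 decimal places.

The 276-period growth factor is 6,000/2,260 = 2.65487.
r/12 = 2.65487^(1/276) − 1 ≈ 0.00354393, so r ≈ 12·0.00354393 = 4.25271%.

4.253%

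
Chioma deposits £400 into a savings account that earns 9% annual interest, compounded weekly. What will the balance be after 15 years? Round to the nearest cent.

£1,541.17

Periodic rate = 9%/52 = 0.00173077; periods = 52·15 = 780.
A = 400·(1 + 0.09/52)^780 ≈ 400·3.852926838 ≈ 1,541.1707.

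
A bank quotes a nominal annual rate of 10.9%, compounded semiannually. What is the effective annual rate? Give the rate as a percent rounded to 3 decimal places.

11.197%

EAR = (1 + 10.9%/2)^2 − 1 = (1 + 0.0545)^2 − 1.
(1 + 0.0545)^2 ≈ 1.11197, so EAR ≈ 11.19702%.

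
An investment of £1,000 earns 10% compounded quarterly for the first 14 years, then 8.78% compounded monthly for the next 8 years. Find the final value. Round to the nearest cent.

After 14 years at 10%: 1,000 × 3.98599236 ≈ 3,985.9924.
Then 8 years at 8.78%: 3,985.9924 × 2.013436276 ≈ 8,025.5416.

£8,025.54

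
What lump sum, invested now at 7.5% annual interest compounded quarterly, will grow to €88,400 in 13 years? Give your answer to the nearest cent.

Growth factor = (1 + 0.01875)^52 ≈ 2.6273403212.
P = 88,400/2.6273403212 ≈ 33,646.1932.

€33,646.19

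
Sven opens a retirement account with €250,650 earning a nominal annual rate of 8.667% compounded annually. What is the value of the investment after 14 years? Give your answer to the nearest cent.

€802,481.81

Annual rate = 8.667% = 0.08667; years = 14.
A = 250,650·(1 + 0.08667)^14 ≈ 250,650·3.20160305375 ≈ 802,481.8054.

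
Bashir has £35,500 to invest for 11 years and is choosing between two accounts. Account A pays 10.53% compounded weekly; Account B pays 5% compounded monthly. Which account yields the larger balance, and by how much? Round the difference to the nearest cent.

A: (1 + 0.002025)^572 ≈ 3.18078748237, so 35,500 × 3.18078748237 ≈ 112,917.9556.
B: (1 + 0.05/12)^132 ≈ 1.7312736294, so 35,500 × 1.7312736294 ≈ 61,460.2138.
Difference ≈ 51,457.7418 in favor of A.

Account A, by £51,457.74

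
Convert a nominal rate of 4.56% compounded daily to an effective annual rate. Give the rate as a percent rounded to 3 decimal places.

One year is 365 periods at 0.000124932 each: (1 + 0.000124932)^365 ≈ 1.046653.
EAR = 1.046653 − 1 ≈ 4.66527%.

4.665%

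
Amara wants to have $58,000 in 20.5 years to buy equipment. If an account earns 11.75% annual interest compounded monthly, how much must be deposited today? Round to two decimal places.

$5,277.27

Growth factor = (1 + 0.1175/12)^246 ≈ 10.990525479.
P = 58,000/10.990525479 ≈ 5,277.2727.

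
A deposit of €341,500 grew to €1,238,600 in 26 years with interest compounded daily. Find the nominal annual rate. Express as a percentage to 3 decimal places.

4.956%

The 9490-period growth factor is 1,238,600/341,500 = 3.62694.
r/365 = 3.62694^(1/9490) − 1 ≈ 0.000135772, so r ≈ 365·0.000135772 = 4.95568%.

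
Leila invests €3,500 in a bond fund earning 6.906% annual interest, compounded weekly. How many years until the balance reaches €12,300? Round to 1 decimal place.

(1 + 0.00132808)^(52t) = 12,300/3,500 = 3.5143.
52t·ln(1 + 0.00132808) = ln(3.5143); 52t = 1.2568/0.0013272 ≈ 946.9863.
t ≈ 18.2113 years.

18.2 years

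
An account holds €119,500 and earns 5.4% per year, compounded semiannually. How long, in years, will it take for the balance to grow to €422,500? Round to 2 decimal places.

23.70 years

We need (1 + 0.027)^(2t) = 3.5356, so 2t = ln 3.5356 / ln 1.027 ≈ 47.4017.
t ≈ 47.4017/2 = 23.7009 years.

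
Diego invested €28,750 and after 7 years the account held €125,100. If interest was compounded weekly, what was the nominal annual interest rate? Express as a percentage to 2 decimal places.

21.05%

(1 + r/52)^364 = 125,100/28,750 = 4.3513.
1 + r/52 = 4.3513^(1/364) ≈ 1.004048, so r/52 ≈ 0.00404794.
r ≈ 52·0.00404794 = 21.04928%.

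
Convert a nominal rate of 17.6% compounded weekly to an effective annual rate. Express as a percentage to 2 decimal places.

One year is 52 periods at 0.00338462 each: (1 + 0.00338462)^52 ≈ 1.192084.
EAR = 1.192084 − 1 ≈ 19.20837%.

19.21%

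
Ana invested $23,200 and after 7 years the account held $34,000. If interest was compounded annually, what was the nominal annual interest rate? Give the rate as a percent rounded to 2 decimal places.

5.61%

(1 + r)^7 = 34,000/23,200 = 1.46552.
1 + r = 1.46552^(1/7) ≈ 1.056119, so r ≈ 0.0561193.
r ≈ 5.61193%.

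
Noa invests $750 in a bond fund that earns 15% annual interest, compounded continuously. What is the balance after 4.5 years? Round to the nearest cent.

$1,473.02

A = P·e^(rt) = 750·e^(0.15·4.5) = 750·e^0.675.
e^0.675 ≈ 1.964032976, so A ≈ 1,473.0247.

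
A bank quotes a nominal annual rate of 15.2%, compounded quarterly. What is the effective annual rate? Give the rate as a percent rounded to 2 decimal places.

16.09%

One year is 4 periods at 0.038 each: (1 + 0.038)^4 ≈ 1.160886.
EAR = 1.160886 − 1 ≈ 16.08856%.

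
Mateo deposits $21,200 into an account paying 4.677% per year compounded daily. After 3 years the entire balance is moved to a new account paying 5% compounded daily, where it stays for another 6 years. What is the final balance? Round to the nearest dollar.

Phase 1: 21,200·(1 + 0.04677/365)^1095 ≈ 24,393.1460.
Phase 2: 24,393.1460·(1 + 0.05/365)^2190 ≈ 32,926.6265.

$32,927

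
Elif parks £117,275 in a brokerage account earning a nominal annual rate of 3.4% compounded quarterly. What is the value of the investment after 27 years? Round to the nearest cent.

£292,551.90

Growth factor = (1 + 0.0085)^108 ≈ 2.49458022489.
A ≈ 117,275 × 2.49458022489 ≈ 292,551.8959.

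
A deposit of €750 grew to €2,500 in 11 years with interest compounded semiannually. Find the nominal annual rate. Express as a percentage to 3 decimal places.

11.250%

The 22-period growth factor is 2,500/750 = 3.33333.
r/2 = 3.33333^(1/22) − 1 ≈ 0.0562512, so r ≈ 2·0.0562512 = 11.25024%.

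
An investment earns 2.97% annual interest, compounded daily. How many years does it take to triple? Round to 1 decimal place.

(1 + 0.0000813699)^(365t) = 3.
365t = ln 3 / ln(1 + 0.0000813699) ≈ 1.0986/8.13666e-05 ≈ 13502.0135.
t ≈ 36.9918.

37.0 years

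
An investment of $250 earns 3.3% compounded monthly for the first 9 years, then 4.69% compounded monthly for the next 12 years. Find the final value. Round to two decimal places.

Phase 1: 250·(1 + 0.00275)^108 ≈ 336.3167.
Phase 2: 336.3167·(1 + 0.0469/12)^144 ≈ 589.7840.

$589.78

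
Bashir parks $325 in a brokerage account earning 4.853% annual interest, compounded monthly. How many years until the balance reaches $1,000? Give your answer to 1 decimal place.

(1 + 0.00404417)^(12t) = 1,000/325 = 3.0769.
12t·ln(1 + 0.00404417) = ln(3.0769); 12t = 1.1239/0.00403601 ≈ 278.4755.
t ≈ 23.2063 years.

23.2 years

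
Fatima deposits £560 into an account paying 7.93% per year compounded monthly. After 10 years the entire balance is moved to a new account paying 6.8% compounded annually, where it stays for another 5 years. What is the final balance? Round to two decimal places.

£1,715.17

After 10 years at 7.93%: 560 × 2.204258745 ≈ 1,234.3849.
Then 5 years at 6.8%: 1,234.3849 × 1.389492681 ≈ 1,715.1688.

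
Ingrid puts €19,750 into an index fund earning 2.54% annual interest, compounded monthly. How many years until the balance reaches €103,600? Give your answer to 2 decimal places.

(1 + 0.00211667)^(12t) = 103,600/19,750 = 5.2456.
12t·ln(1 + 0.00211667) = ln(5.2456); 12t = 1.6574/0.00211443 ≈ 783.8444.
t ≈ 65.3204 years.

65.32 years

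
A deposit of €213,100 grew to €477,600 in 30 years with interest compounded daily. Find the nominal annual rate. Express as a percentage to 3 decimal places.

(1 + r/365)^10950 = 477,600/213,100 = 2.2412.
1 + r/365 = 2.2412^(1/10950) ≈ 1.000074, so r/365 ≈ 0.0000737024.
r ≈ 365·0.0000737024 = 2.69014%.

2.690%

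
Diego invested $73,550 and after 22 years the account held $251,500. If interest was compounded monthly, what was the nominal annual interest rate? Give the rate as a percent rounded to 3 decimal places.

5.602%

(1 + r/12)^264 = 251,500/73,550 = 3.41944.
1 + r/12 = 3.41944^(1/264) ≈ 1.004668, so r/12 ≈ 0.00466797.
r ≈ 12·0.00466797 = 5.60157%.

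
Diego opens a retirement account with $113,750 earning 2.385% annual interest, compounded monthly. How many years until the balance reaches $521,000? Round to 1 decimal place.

We need (1 + 0.0019875)^(12t) = 4.5802, so 12t = ln 4.5802 / ln 1.001988 ≈ 766.4195.
t ≈ 766.4195/12 = 63.8683 years.

63.9 years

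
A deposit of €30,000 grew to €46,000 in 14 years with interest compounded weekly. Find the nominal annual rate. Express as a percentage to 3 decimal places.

(1 + r/52)^728 = 46,000/30,000 = 1.53333.
1 + r/52 = 1.53333^(1/728) ≈ 1.000587, so r/52 ≈ 0.000587321.
r ≈ 52·0.000587321 = 3.05407%.

3.054%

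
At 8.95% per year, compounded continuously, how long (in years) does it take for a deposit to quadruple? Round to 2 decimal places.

e^(0.0895t) = 4, so 0.0895t = ln 4 ≈ 1.3863.
t ≈ 1.3863/0.0895 ≈ 15.4893.

15.49 years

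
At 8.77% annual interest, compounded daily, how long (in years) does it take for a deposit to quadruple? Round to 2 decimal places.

15.81 years

(1 + 0.000240274)^(365t) = 4.
365t = ln 4 / ln(1 + 0.000240274) ≈ 1.3863/0.000240245 ≈ 5770.3333.
t ≈ 15.8091.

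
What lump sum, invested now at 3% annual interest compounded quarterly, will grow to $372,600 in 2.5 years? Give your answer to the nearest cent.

$345,773.97

Growth factor = (1 + 0.0075)^10 ≈ 1.07758254547.
P = 372,600/1.07758254547 ≈ 345,773.9749.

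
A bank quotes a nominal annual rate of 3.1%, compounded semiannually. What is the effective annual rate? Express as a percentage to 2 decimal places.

3.12%

One year is 2 periods at 0.0155 each: (1 + 0.0155)^2 ≈ 1.03124.
EAR = 1.03124 − 1 ≈ 3.12403%.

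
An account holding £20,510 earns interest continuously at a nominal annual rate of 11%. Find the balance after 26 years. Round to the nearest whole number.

A = P·e^(rt) = 20,510·e^(0.11·26) = 20,510·e^2.86.
e^2.86 ≈ 17.4615269366, so A ≈ 358,135.9175.

£358,136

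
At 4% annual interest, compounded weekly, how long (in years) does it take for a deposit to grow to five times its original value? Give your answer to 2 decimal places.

40.25 years

(1 + 0.000769231)^(52t) = 5.
52t = ln 5 / ln(1 + 0.000769231) ≈ 1.6094/0.000768935 ≈ 2093.0739.
t ≈ 40.2514.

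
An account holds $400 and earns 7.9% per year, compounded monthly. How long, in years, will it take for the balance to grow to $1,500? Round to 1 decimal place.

(1 + 0.00658333)^(12t) = 1,500/400 = 3.75.
12t·ln(1 + 0.00658333) = ln(3.75); 12t = 1.3218/0.00656176 ≈ 201.4332.
t ≈ 16.7861 years.

16.8 years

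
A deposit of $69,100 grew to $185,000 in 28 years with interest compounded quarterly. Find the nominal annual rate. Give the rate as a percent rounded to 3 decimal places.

The 112-period growth factor is 185,000/69,100 = 2.67728.
r/4 = 2.67728^(1/112) − 1 ≈ 0.00883164, so r ≈ 4·0.00883164 = 3.53266%.

3.533%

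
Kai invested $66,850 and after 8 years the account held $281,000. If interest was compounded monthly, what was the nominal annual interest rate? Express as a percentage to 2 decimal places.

18.08%

The 96-period growth factor is 281,000/66,850 = 4.20344.
r/12 = 4.20344^(1/96) − 1 ≈ 0.0150697, so r ≈ 12·0.0150697 = 18.08370%.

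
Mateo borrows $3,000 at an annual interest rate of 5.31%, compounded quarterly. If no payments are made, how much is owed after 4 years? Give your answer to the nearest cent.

$3,704.75

Periodic rate = 5.31%/4 = 0.013275; periods = 4·4 = 16.
A = 3,000·(1 + 0.013275)^16 ≈ 3,000·1.234915503 ≈ 3,704.7465.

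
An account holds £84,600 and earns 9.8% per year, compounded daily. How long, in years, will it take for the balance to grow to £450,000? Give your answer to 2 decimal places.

We need (1 + 0.000268493)^(365t) = 5.3191, so 365t = ln 5.3191 / ln 1.000268 ≈ 6225.6250.
t ≈ 6225.6250/365 = 17.0565 years.

17.06 years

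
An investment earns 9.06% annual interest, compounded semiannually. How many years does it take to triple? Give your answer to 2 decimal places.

12.40 years

(1 + 0.0453)^(2t) = 3.
2t = ln 3 / ln(1 + 0.0453) ≈ 1.0986/0.0443039 ≈ 24.7972.
t ≈ 12.3986.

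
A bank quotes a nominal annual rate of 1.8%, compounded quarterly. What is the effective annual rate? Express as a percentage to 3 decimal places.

One year is 4 periods at 0.0045 each: (1 + 0.0045)^4 ≈ 1.018122.
EAR = 1.018122 − 1 ≈ 1.81219%.

1.812%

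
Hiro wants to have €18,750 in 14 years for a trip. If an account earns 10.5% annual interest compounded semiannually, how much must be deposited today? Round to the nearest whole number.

Periodic rate = 10.5%/2 = 0.0525; 28 periods.
P = 18,750/(1 + 0.0525)^28 ≈ 18,750/4.190047306 ≈ 4,474.8898.

€4,475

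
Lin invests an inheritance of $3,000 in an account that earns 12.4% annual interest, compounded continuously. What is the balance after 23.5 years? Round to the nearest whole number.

A = P·e^(rt) = 3,000·e^(0.124·23.5) = 3,000·e^2.914.
e^2.914 ≈ 18.430372812, so A ≈ 55,291.1184.

$55,291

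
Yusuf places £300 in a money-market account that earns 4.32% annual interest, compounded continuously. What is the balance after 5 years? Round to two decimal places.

£372.33

A = P·e^(rt) = 300·e^(0.0432·5) = 300·e^0.216.
e^0.216 ≈ 1.24110238, so A ≈ 372.3307.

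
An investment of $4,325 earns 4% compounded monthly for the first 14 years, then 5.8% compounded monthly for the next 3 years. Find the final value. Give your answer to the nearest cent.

After 14 years at 4%: 4,325 × 1.74904292 ≈ 7,564.6106.
Then 3 years at 5.8%: 7,564.6106 × 1.189556859 ≈ 8,998.5345.

$8,998.53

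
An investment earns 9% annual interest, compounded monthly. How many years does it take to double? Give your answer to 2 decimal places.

(1 + 0.0075)^(12t) = 2.
12t = ln 2 / ln(1 + 0.0075) ≈ 0.69315/0.00747201 ≈ 92.7658.
t ≈ 7.7305.

7.73 years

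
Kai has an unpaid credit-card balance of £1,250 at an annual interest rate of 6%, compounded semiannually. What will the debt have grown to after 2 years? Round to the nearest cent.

Growth factor = (1 + 0.03)^4 ≈ 1.12550881.
A ≈ 1,250 × 1.12550881 ≈ 1,406.8860.

£1,406.89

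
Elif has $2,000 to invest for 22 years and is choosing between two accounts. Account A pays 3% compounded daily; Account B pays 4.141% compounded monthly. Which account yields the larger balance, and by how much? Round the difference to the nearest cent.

Account B, by $1,096.44

A: (1 + 0.03/365)^8030 ≈ 1.93473986, so 2,000 × 1.93473986 ≈ 3,869.4797.
B: (1 + 0.04141/12)^264 ≈ 2.482960797, so 2,000 × 2.482960797 ≈ 4,965.9216.
Difference ≈ 1,096.4419 in favor of B.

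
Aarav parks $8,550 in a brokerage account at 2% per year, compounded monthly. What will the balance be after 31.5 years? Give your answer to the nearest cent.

Periodic rate = 2%/12 = 0.00166667; periods = 12·31.5 = 378.
A = 8,550·(1 + 0.02/12)^378 ≈ 8,550·1.8766261858 ≈ 16,045.1539.

$16,045.15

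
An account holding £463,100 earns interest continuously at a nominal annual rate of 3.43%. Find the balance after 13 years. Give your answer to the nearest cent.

A = P·e^(rt) = 463,100·e^(0.0343·13) = 463,100·e^0.4459.
e^0.4459 ≈ 1.5618952692, so A ≈ 723,313.6992.

£723,313.70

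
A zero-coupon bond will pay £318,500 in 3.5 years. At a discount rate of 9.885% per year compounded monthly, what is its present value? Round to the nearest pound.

£225,668

Periodic rate = 9.885%/12 = 0.0082375; 42 periods.
P = 318,500/(1 + 0.0082375)^42 ≈ 318,500/1.41136566585 ≈ 225,667.9525.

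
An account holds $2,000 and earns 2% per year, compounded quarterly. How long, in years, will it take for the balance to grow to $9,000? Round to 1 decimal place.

(1 + 0.005)^(4t) = 9,000/2,000 = 4.5.
4t·ln(1 + 0.005) = ln(4.5); 4t = 1.5041/0.00498754 ≈ 301.5669.
t ≈ 75.3917 years.

75.4 years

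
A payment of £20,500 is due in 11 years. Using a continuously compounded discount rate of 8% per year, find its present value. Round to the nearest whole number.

£8,503

P = A·e^(−rt) = 20,500·e^(−0.88).
e^(−0.88) ≈ 0.41478291168, so P ≈ 8,503.0497.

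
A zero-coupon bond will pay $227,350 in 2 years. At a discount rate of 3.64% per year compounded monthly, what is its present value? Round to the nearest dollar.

$211,410

Growth factor = (1 + 0.0364/12)^24 ≈ 1.0753969072.
P = 227,350/1.0753969072 ≈ 211,410.3160.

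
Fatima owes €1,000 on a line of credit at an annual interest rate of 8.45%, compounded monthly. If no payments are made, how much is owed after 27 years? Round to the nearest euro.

€9,713

Growth factor = (1 + 0.0845/12)^324 ≈ 9.713384018.
A ≈ 1,000 × 9.713384018 ≈ 9,713.3840.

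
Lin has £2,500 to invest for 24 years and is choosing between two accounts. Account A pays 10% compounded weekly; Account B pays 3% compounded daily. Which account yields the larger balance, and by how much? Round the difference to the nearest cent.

A: (1 + 0.1/52)^1248 ≈ 10.997800101, so 2,500 × 10.997800101 ≈ 27,494.5003.
B: (1 + 0.03/365)^8760 ≈ 2.054372426, so 2,500 × 2.054372426 ≈ 5,135.9311.
Difference ≈ 22,358.5692 in favor of A.

Account A, by £22,358.57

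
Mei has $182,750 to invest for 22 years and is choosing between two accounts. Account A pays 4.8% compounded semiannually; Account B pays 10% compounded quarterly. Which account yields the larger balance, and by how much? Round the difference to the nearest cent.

A: (1 + 0.024)^44 ≈ 2.83921376678, so 182,750 × 2.83921376678 ≈ 518,866.3159.
B: (1 + 0.025)^88 ≈ 8.784158317088, so 182,750 × 8.784158317088 ≈ 1,605,304.9324.
Difference ≈ 1,086,438.6166 in favor of B.

Account B, by $1,086,438.62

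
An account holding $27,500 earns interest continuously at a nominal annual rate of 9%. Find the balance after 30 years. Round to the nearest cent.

A = P·e^(rt) = 27,500·e^(0.09·30) = 27,500·e^2.7.
e^2.7 ≈ 14.8797317249, so A ≈ 409,192.6224.

$409,192.62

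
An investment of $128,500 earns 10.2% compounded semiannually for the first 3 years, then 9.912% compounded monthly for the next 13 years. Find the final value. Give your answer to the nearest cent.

Phase 1: 128,500·(1 + 0.051)^6 ≈ 173,188.6488.
Phase 2: 173,188.6488·(1 + 0.00826)^156 ≈ 624,935.7395.

$624,935.74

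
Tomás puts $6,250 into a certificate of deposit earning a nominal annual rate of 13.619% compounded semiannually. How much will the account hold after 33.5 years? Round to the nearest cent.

$516,109.81

Growth factor = (1 + 0.068095)^67 ≈ 82.5775695716.
A ≈ 6,250 × 82.5775695716 ≈ 516,109.8098.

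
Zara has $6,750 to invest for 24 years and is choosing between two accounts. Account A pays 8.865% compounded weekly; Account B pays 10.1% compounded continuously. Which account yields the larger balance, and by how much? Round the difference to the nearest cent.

A: (1 + 0.08865/52)^1248 ≈ 8.3795019884, so 6,750 × 8.3795019884 ≈ 56,561.6384.
B: e^(0.101·24) = e^2.424 ≈ 11.290932839, so 6,750 × 11.290932839 ≈ 76,213.7967.
Difference ≈ 19,652.1582 in favor of B.

Account B, by $19,652.16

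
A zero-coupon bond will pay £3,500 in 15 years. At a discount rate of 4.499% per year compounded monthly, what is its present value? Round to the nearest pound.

Growth factor = (1 + 0.04499/12)^180 ≈ 1.961261896.
P = 3,500/1.961261896 ≈ 1,784.5653.

£1,785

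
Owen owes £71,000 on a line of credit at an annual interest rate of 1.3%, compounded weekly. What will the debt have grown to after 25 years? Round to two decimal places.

£98,262.18

Periodic rate = 1.3%/52 = 0.00025; periods = 52·25 = 1300.
A = 71,000·(1 + 0.00025)^1300 ≈ 71,000·1.3839744302 ≈ 98,262.1845.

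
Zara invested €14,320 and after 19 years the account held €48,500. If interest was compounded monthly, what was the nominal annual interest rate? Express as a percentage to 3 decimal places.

6.438%

The 228-period growth factor is 48,500/14,320 = 3.38687.
r/12 = 3.38687^(1/228) − 1 ≈ 0.00536481, so r ≈ 12·0.00536481 = 6.43777%.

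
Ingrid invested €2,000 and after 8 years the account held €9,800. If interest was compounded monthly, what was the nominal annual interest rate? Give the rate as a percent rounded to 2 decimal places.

20.03%

(1 + r/12)^96 = 9,800/2,000 = 4.9.
1 + r/12 = 4.9^(1/96) ≈ 1.016692, so r/12 ≈ 0.0166923.
r ≈ 12·0.0166923 = 20.03078%.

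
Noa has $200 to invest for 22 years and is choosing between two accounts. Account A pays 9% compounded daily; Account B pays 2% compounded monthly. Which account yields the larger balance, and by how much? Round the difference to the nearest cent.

Account A growth factor: (1 + 0.09/365)^8030 ≈ 7.240975468; balance ≈ 1,448.1951.
Account B growth factor: (1 + 0.02/12)^264 ≈ 1.55213863; balance ≈ 310.4277.
Account A is larger by 1,137.7674.

Account A, by $1,137.77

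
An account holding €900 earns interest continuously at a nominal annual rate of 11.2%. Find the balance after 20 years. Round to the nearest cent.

€8,454.00

A = P·e^(rt) = 900·e^(0.112·20) = 900·e^2.24.
e^2.24 ≈ 9.393331287, so A ≈ 8,453.9982.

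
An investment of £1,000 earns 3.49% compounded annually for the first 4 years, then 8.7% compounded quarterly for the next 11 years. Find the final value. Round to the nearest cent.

£2,956.36

Phase 1: 1,000·(1 + 0.0349)^4 ≈ 1,147.0796.
Phase 2: 1,147.0796·(1 + 0.02175)^44 ≈ 2,956.3646.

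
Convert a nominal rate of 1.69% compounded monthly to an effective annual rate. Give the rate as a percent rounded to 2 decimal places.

1.70%

EAR = (1 + 1.69%/12)^12 − 1 = (1 + 0.00140833)^12 − 1.
(1 + 0.00140833)^12 ≈ 1.017032, so EAR ≈ 1.70315%.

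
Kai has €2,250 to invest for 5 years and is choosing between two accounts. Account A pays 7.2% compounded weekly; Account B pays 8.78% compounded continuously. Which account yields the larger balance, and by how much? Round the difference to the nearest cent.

Account B, by €265.91

A: (1 + 0.072/52)^260 ≈ 1.432972559, so 2,250 × 1.432972559 ≈ 3,224.1883.
B: e^(0.0878·5) = e^0.439 ≈ 1.551155287, so 2,250 × 1.551155287 ≈ 3,490.0994.
Difference ≈ 265.9111 in favor of B.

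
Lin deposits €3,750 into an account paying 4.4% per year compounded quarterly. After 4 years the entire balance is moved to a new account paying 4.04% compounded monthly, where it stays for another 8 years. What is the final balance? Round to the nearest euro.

After 4 years at 4.4%: 3,750 × 1.191292725 ≈ 4,467.3477.
Then 8 years at 4.04%: 4,467.3477 × 1.380791886 ≈ 6,168.4775.

€6,168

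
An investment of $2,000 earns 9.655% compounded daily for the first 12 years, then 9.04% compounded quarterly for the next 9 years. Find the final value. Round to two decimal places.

$14,241.16

After 12 years at 9.655%: 2,000 × 3.1849824865 ≈ 6,369.9650.
Then 9 years at 9.04%: 6,369.9650 × 2.2356735155 ≈ 14,241.1620.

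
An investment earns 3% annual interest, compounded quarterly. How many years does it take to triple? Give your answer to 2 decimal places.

36.76 years

(1 + 0.0075)^(4t) = 3.
4t = ln 3 / ln(1 + 0.0075) ≈ 1.0986/0.00747201 ≈ 147.0303.
t ≈ 36.7576.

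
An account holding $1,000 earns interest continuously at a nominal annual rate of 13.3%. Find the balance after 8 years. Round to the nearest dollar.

$2,898

A = P·e^(rt) = 1,000·e^(0.133·8) = 1,000·e^1.064.
e^1.064 ≈ 2.897939595, so A ≈ 2,897.9396.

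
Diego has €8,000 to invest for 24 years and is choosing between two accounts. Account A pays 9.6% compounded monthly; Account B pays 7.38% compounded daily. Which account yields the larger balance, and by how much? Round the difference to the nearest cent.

Account A growth factor: (1 + 0.008)^288 ≈ 9.9227773704; balance ≈ 79,382.2190.
Account B growth factor: (1 + 0.0738/365)^8760 ≈ 5.8768503468; balance ≈ 47,014.8028.
Account A is larger by 32,367.4162.

Account A, by €32,367.42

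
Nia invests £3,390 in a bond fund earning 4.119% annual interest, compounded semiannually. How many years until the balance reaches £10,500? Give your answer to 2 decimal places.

27.73 years

We need (1 + 0.020595)^(2t) = 3.0973, so 2t = ln 3.0973 / ln 1.020595 ≈ 55.4575.
t ≈ 55.4575/2 = 27.7288 years.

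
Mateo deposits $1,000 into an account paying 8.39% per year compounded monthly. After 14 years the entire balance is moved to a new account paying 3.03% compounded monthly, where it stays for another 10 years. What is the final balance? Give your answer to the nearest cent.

After 14 years at 8.39%: 1,000 × 3.223645409 ≈ 3,223.6454.
Then 10 years at 3.03%: 3,223.6454 × 1.35339751 ≈ 4,362.8737.

$4,362.87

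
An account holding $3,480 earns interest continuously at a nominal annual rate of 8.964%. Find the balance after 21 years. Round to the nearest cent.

$22,861.91

A = P·e^(rt) = 3,480·e^(0.08964·21) = 3,480·e^1.88244.
e^1.88244 ≈ 6.5695149384, so A ≈ 22,861.9120.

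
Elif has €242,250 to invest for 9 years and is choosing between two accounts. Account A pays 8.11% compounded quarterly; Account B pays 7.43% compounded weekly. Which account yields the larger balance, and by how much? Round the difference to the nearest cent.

A: (1 + 0.020275)^36 ≈ 2.05977995031, so 242,250 × 2.05977995031 ≈ 498,981.6930.
B: (1 + 0.0743/52)^468 ≈ 1.95076717811, so 242,250 × 1.95076717811 ≈ 472,573.3489.
Difference ≈ 26,408.3441 in favor of A.

Account A, by €26,408.34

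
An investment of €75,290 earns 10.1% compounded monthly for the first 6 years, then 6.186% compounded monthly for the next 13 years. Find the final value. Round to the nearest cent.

Phase 1: 75,290·(1 + 0.101/12)^72 ≈ 137,663.3613.
Phase 2: 137,663.3613·(1 + 0.005155)^156 ≈ 307,023.9065.

€307,023.91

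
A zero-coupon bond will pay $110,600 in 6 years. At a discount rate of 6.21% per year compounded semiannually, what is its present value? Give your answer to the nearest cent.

$76,629.93

Periodic rate = 6.21%/2 = 0.03105; 12 periods.
P = 110,600/(1 + 0.03105)^12 ≈ 110,600/1.44330035675 ≈ 76,629.9263.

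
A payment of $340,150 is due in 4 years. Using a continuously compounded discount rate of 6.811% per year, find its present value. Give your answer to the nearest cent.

$259,030.73

P = A·e^(−rt) = 340,150·e^(−0.27244).
e^(−0.27244) ≈ 0.761519118952, so P ≈ 259,030.7283.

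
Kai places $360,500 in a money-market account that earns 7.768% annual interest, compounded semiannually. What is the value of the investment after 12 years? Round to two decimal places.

$899,649.19

Periodic rate = 7.768%/2 = 0.03884; periods = 2·12 = 24.
A = 360,500·(1 + 0.03884)^24 ≈ 360,500·2.49555948065 ≈ 899,649.1928.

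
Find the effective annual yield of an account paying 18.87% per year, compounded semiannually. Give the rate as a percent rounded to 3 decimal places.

19.760%

EAR = (1 + 18.87%/2)^2 − 1 = (1 + 0.09435)^2 − 1.
(1 + 0.09435)^2 ≈ 1.197602, so EAR ≈ 19.76019%.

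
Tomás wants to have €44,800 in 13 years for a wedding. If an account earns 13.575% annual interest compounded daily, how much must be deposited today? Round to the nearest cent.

€7,673.60

Periodic rate = 13.575%/365 = 0.000371918; 4745 periods.
P = 44,800/(1 + 0.13575/365)^4745 ≈ 44,800/5.8381963816 ≈ 7,673.6028.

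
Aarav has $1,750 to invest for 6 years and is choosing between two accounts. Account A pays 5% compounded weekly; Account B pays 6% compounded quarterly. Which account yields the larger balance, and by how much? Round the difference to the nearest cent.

A: (1 + 0.05/52)^312 ≈ 1.349664255, so 1,750 × 1.349664255 ≈ 2,361.9124.
B: (1 + 0.015)^24 ≈ 1.429502812, so 1,750 × 1.429502812 ≈ 2,501.6299.
Difference ≈ 139.7175 in favor of B.

Account B, by $139.72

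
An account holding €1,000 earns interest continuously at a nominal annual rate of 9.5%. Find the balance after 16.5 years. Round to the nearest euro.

A = P·e^(rt) = 1,000·e^(0.095·16.5) = 1,000·e^1.5675.
e^1.5675 ≈ 4.794646582, so A ≈ 4,794.6466.

€4,795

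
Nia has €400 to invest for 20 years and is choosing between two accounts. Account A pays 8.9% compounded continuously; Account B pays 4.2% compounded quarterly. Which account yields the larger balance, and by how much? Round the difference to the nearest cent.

Account A growth factor: e^(0.089·20) = e^1.78 ≈ 5.929856419; balance ≈ 2,371.9426.
Account B growth factor: (1 + 0.0105)^80 ≈ 2.30624493; balance ≈ 922.4980.
Account A is larger by 1,449.4446.

Account A, by €1,449.44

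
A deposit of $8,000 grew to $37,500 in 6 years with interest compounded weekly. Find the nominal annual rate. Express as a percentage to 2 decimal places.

(1 + r/52)^312 = 37,500/8,000 = 4.6875.
1 + r/52 = 4.6875^(1/312) ≈ 1.004964, so r/52 ≈ 0.00496388.
r ≈ 52·0.00496388 = 25.81218%.

25.81%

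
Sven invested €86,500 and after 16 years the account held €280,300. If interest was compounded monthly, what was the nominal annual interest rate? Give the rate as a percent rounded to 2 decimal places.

7.37%

(1 + r/12)^192 = 280,300/86,500 = 3.24046.
1 + r/12 = 3.24046^(1/192) ≈ 1.006142, so r/12 ≈ 0.00614231.
r ≈ 12·0.00614231 = 7.37077%.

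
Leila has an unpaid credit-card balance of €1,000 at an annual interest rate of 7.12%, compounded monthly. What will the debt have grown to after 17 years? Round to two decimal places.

Growth factor = (1 + 0.0712/12)^204 ≈ 3.342848499.
A ≈ 1,000 × 3.342848499 ≈ 3,342.8485.

€3,342.85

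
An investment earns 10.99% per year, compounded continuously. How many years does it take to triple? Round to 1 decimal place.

e^(0.1099t) = 3, so 0.1099t = ln 3 ≈ 1.0986.
t ≈ 1.0986/0.1099 ≈ 9.9965.

10.0 years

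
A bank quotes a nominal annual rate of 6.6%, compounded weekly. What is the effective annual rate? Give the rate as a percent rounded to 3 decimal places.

EAR = (1 + 6.6%/52)^52 − 1 = (1 + 0.00126923)^52 − 1.
(1 + 0.00126923)^52 ≈ 1.068182, so EAR ≈ 6.81820%.

6.818%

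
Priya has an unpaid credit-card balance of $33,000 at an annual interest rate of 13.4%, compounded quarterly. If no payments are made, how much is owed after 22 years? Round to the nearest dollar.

$599,565

Growth factor = (1 + 0.0335)^88 ≈ 18.1686360272.
A ≈ 33,000 × 18.1686360272 ≈ 599,564.9889.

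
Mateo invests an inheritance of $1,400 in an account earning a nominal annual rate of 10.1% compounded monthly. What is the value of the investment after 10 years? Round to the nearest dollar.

$3,828

Growth factor = (1 + 0.101/12)^120 ≈ 2.734020628.
A ≈ 1,400 × 2.734020628 ≈ 3,827.6289.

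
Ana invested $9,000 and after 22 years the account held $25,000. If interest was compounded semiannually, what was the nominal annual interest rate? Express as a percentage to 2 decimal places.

(1 + r/2)^44 = 25,000/9,000 = 2.77778.
1 + r/2 = 2.77778^(1/44) ≈ 1.023491, so r/2 ≈ 0.023491.
r ≈ 2·0.023491 = 4.69820%.

4.70%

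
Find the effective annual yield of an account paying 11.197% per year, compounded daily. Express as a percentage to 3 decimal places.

One year is 365 periods at 0.000306767 each: (1 + 0.000306767)^365 ≈ 1.11846.
EAR = 1.11846 − 1 ≈ 11.84601%.

11.846%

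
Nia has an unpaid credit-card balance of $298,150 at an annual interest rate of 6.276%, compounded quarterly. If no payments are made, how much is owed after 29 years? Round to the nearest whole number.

Growth factor = (1 + 0.01569)^116 ≈ 6.085503093149.
A ≈ 298,150 × 6.085503093149 ≈ 1,814,392.7472.

$1,814,393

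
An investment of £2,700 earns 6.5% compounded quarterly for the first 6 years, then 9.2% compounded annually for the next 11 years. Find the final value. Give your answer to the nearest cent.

£10,467.10

Phase 1: 2,700·(1 + 0.01625)^24 ≈ 3,975.3665.
Phase 2: 3,975.3665·(1 + 0.092)^11 ≈ 10,467.0956.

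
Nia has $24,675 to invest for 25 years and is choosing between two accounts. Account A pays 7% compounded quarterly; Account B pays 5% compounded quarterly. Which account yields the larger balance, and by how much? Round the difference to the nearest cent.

Account A, by $54,402.25

Account A growth factor: (1 + 0.0175)^100 ≈ 5.66815593808; balance ≈ 139,861.7478.
Account B growth factor: (1 + 0.0125)^100 ≈ 3.4634042749; balance ≈ 85,459.5005.
Account A is larger by 54,402.2473.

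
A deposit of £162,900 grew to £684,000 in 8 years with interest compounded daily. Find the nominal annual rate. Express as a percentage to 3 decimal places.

17.940%

The 2920-period growth factor is 684,000/162,900 = 4.1989.
r/365 = 4.1989^(1/2920) − 1 ≈ 0.000491498, so r ≈ 365·0.000491498 = 17.93967%.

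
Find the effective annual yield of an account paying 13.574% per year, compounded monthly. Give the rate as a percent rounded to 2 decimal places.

14.45%

EAR = (1 + 13.574%/12)^12 − 1 = (1 + 0.0113117)^12 − 1.
(1 + 0.0113117)^12 ≈ 1.144512, so EAR ≈ 14.45116%.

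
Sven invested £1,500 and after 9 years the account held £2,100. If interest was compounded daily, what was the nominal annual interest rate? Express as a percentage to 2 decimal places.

3.74%

The 3285-period growth factor is 2,100/1,500 = 1.4.
r/365 = 1.4^(1/3285) − 1 ≈ 0.000102432, so r ≈ 365·0.000102432 = 3.73877%.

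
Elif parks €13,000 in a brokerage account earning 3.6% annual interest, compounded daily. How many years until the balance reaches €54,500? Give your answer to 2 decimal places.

(1 + 0.0000986301)^(365t) = 54,500/13,000 = 4.1923.
365t·ln(1 + 0.0000986301) = ln(4.1923); 365t = 1.4333/9.86253e-05 ≈ 14532.2927.
t ≈ 39.8145 years.

39.81 years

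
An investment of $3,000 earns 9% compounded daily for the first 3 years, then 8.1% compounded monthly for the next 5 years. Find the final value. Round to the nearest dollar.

$5,884

After 3 years at 9%: 3,000 × 1.309920853 ≈ 3,929.7626.
Then 5 years at 8.1%: 3,929.7626 × 1.497263704 ≈ 5,883.8908.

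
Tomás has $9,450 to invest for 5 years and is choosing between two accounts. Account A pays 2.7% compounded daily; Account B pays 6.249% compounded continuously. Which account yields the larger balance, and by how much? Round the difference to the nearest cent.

Account B, by $2,100.15

A: (1 + 0.027/365)^1825 ≈ 1.1445310698, so 9,450 × 1.1445310698 ≈ 10,815.8186.
B: e^(0.06249·5) = e^0.31245 ≈ 1.366769601, so 9,450 × 1.366769601 ≈ 12,915.9727.
Difference ≈ 2,100.1541 in favor of B.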